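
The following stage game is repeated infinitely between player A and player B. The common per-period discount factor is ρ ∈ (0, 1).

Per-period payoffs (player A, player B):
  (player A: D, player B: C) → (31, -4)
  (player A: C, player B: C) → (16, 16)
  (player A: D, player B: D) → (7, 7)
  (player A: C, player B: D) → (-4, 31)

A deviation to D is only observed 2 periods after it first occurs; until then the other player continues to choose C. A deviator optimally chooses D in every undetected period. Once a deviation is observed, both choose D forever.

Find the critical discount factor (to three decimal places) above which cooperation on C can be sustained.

Deviating for the 2 undetected periods gains 31−16 = 15 per period over cooperation, then loses 16−7 = 9 per period forever once punishment starts.
Gain: 15(1 + ρ + … + ρ^1); loss: 9·ρ^2/(1−ρ).
No profitable deviation ⇔ 15(1−ρ^2) ≤ 9·ρ^2, i.e. ρ^2 ≥ 15/(15+9) = 5/8.
Hence ρ ≥ (5/8)^(1/2) ≈ 0.791.

0.791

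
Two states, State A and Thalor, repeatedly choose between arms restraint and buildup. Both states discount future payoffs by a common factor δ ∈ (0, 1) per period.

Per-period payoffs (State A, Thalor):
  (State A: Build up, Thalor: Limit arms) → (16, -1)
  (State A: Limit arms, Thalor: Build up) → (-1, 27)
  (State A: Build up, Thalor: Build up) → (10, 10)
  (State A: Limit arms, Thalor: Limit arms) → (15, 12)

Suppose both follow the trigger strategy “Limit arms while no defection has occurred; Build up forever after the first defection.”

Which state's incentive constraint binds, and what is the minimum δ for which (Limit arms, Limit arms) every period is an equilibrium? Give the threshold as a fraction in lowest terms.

State A: cooperation gives 15 each period; deviation gives 16 once then 10 forever.
  15/(1−δ) ≥ 16 + 10δ/(1−δ) ⇒ δ ≥ 1/6.
Thalor: cooperation gives 12 each period; deviation gives 27 once then 10 forever.
  δ ≥ 15/17.
Both must hold, so the binding constraint is Thalor's: δ ≥ 15/17.

Thalor; δ ≥ 15/17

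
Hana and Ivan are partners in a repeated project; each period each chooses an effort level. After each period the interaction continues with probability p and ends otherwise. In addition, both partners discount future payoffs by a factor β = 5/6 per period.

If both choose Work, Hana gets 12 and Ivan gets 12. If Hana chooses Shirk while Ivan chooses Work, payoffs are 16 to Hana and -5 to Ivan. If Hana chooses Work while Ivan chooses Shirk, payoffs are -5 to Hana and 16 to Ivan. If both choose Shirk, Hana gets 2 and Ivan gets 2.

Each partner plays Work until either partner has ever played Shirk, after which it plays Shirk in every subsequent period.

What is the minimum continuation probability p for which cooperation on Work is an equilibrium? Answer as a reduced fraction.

With continuation probability p and discount β, the effective per-period discount factor is βp.
Grim-trigger IC: βp ≥ (16−12)/(16−2) = 2/7.
So p ≥ (2/7)/(5/6) = 12/35.

12/35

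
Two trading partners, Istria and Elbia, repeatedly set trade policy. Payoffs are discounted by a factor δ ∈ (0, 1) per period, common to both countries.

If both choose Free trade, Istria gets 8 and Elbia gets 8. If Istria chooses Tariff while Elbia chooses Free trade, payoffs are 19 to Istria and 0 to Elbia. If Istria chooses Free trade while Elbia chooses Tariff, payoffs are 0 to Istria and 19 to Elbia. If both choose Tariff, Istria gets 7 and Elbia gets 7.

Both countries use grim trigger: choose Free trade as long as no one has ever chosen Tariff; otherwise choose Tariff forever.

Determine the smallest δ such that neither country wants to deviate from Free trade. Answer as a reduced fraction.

Under grim trigger the critical discount factor is (T−C)/(T−P) with T = 19, C = 8, P = 7.
δ* = (19−8)/(19−7) = 11/12.

11/12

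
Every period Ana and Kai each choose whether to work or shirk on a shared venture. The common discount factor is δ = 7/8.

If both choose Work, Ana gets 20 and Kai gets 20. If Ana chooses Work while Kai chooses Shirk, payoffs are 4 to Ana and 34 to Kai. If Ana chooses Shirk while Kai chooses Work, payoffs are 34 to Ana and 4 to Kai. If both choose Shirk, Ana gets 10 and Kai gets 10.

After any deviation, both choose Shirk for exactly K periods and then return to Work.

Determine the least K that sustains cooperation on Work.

2

Need Σ_{k=1}^{K} δ^k ≥ (34−20)/(20−10) = 1.4000 at δ = 7/8.
At K = 1 the sum is 0.8750 < 1.4000; at K = 2 it is 1.6406 ≥ 1.4000.
So the minimum punishment length is K = 2.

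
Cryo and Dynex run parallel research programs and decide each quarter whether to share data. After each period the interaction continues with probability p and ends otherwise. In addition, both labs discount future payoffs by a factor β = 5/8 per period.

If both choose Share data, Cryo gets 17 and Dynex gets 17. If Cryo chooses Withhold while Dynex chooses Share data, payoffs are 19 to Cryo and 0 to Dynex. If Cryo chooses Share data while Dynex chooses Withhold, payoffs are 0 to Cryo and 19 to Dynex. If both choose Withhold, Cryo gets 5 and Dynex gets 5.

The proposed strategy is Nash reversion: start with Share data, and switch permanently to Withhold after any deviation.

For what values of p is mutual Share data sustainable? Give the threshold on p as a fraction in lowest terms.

8/35

With continuation probability p and discount β, the effective per-period discount factor is βp.
Grim-trigger IC: βp ≥ (19−17)/(19−5) = 1/7.
So p ≥ (1/7)/(5/8) = 8/35.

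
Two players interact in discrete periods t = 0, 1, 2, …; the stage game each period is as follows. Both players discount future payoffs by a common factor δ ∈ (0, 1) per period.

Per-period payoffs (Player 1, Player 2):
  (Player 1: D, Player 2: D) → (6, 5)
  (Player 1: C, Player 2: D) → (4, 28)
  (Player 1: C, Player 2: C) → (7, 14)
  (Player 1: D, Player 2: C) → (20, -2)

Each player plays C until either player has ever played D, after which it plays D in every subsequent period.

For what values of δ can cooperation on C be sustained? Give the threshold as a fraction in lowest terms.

13/14

For Player 1: deviation gain 20−7 = 13, per-period punishment loss 7−6 = 1. IC gives δ ≥ 13/14.
For Player 2: gain 14, loss 9 per period, so δ ≥ 14/23.
The tighter constraint is Player 1's, so cooperation needs δ ≥ 13/14.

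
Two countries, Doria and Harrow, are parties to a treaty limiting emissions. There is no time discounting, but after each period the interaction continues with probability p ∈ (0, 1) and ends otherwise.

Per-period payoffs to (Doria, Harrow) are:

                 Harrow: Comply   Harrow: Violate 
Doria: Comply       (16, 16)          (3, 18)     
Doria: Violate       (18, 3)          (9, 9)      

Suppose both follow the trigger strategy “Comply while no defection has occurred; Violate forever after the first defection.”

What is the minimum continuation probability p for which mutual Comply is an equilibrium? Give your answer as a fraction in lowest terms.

2/9

With no time discounting, the continuation probability p plays the role of the discount factor.
Grim-trigger IC: 16/(1−p) ≥ 18 + 9p/(1−p) ⇒ p ≥ (18−16)/(18−9) = 2/9.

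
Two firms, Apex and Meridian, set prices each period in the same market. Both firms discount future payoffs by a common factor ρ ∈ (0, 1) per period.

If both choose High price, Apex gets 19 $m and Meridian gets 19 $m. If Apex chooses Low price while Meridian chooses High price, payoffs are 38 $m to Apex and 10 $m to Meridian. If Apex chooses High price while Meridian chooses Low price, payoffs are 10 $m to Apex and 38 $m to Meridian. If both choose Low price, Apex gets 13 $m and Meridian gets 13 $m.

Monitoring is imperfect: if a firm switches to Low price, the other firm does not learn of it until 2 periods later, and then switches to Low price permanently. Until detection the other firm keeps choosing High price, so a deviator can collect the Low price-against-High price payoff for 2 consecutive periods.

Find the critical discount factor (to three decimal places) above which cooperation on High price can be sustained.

0.872

Deviating for the 2 undetected periods gains 38−19 = 19 per period over cooperation, then loses 19−13 = 6 per period forever once punishment starts.
Gain: 19(1 + ρ + … + ρ^1); loss: 6·ρ^2/(1−ρ).
No profitable deviation ⇔ 19(1−ρ^2) ≤ 6·ρ^2, i.e. ρ^2 ≥ 19/(19+6) = 19/25.
Hence ρ ≥ (19/25)^(1/2) ≈ 0.872.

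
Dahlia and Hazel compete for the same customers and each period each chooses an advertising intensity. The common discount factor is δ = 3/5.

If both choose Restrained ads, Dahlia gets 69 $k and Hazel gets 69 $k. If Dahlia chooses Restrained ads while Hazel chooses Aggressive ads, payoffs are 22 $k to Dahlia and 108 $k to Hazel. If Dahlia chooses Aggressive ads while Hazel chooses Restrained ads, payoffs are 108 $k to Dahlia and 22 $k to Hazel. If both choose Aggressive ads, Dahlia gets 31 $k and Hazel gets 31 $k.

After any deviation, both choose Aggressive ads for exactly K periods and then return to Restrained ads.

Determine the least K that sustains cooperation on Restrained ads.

IC: δ(1−δ^K)/(1−δ) ≥ (108−69)/(69−31) = 39/38.
With δ = 3/5: need 1 − δ^K ≥ 39/38·(1−3/5)/(3/5), i.e. δ^K ≤ 0.3158.
Since (3/5)^2 = 0.3600 and (3/5)^3 = 0.2160, the smallest such K is 3.

3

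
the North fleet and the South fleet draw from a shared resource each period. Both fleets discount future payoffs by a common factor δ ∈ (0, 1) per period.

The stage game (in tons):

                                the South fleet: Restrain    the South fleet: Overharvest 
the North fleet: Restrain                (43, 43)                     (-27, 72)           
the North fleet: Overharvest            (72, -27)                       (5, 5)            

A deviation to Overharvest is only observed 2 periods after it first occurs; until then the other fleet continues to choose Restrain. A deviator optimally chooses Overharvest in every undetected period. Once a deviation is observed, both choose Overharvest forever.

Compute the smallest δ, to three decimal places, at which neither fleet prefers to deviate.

A deviator earns 72 for 2 periods, then 5 forever; cooperating earns 43 forever. Multiplying the IC by (1−δ):
43 ≥ 72(1−δ^2) + 5δ^2, so 67·δ^2 ≥ 29 and δ^2 ≥ 29/67.
δ ≥ (29/67)^(1/2) ≈ 0.658.

0.658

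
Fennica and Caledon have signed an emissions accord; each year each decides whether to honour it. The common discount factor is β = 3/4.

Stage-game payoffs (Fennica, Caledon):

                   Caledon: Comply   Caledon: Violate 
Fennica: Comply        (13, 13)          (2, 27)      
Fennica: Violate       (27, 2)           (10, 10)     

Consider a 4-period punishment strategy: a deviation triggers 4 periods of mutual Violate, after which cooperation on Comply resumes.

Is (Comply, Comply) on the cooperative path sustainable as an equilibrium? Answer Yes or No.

No

A one-shot deviation gives 27 now, then 10 for 4 periods, then back to 13.
Gain from deviating: (27−13) today; loss: (13−10) in each of the next 4 periods.
No-deviation condition: (13−10)(β+…+β^4) ≥ 27−13, i.e. β+…+β^4 ≥ 14/3.
At β = 3/4: β+…+β^4 = 2.0508 < 4.6667.
So cooperation is not sustainable.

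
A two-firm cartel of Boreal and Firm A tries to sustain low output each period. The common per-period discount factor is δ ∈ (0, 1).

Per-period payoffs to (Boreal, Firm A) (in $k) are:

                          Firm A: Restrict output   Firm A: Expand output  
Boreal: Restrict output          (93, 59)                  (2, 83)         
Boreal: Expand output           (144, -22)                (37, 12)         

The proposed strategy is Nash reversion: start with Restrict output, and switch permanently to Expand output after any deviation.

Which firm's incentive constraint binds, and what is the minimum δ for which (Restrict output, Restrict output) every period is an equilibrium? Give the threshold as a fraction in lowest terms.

Boreal; δ ≥ 51/107

Boreal's threshold: (144−93)/(144−37) = 51/107.
Firm A's threshold: (83−59)/(83−12) = 24/71.
51/107 > 24/71, so Boreal binds and δ* = 51/107.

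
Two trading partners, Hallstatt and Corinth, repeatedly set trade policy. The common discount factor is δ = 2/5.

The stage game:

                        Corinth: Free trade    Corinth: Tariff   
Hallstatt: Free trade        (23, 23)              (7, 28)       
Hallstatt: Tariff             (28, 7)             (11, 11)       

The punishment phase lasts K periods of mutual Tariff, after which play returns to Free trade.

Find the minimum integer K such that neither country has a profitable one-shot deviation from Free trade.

2

IC: δ(1−δ^K)/(1−δ) ≥ (28−23)/(23−11) = 5/12.
With δ = 2/5: need 1 − δ^K ≥ 5/12·(1−2/5)/(2/5), i.e. δ^K ≤ 0.3750.
Since (2/5)^1 = 0.4000 and (2/5)^2 = 0.1600, the smallest such K is 2.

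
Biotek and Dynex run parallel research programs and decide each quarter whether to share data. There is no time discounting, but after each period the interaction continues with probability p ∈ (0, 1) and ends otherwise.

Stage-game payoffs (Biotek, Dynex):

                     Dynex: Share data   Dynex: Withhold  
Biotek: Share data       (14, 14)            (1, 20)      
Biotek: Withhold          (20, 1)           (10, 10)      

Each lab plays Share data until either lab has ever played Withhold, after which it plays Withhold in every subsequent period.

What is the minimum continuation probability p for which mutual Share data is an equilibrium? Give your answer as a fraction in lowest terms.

3/5

Expected cooperation value is 14 + p·14 + p²·14 + … = 14/(1−p); deviation gives 20 + p·10/(1−p).
14 ≥ 20(1−p) + 10p ⇒ 10p ≥ 6 ⇒ p ≥ 6/10 = 3/5.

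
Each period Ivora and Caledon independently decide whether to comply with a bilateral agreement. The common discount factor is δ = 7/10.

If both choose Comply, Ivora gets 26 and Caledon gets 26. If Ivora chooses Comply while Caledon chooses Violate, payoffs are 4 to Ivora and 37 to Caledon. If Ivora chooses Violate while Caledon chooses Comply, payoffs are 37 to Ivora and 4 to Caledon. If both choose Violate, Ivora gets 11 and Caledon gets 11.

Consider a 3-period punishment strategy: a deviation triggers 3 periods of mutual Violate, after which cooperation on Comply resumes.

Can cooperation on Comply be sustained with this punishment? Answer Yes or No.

Yes

IC: δ+…+δ^3 ≥ (37−26)/(26−11) = 11/15.
At δ = 7/10: partial sum = 1.5330 ≥ 0.7333. Cooperation sustainable.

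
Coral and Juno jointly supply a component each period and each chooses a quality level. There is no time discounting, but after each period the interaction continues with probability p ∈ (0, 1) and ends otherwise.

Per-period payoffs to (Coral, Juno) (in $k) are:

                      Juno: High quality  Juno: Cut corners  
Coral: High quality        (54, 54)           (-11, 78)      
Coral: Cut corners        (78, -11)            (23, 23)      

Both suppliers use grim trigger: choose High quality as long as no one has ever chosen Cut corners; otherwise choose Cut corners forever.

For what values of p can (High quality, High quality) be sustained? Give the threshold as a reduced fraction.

24/55

Expected cooperation value is 54 + p·54 + p²·54 + … = 54/(1−p); deviation gives 78 + p·23/(1−p).
54 ≥ 78(1−p) + 23p ⇒ 55p ≥ 24 ⇒ p ≥ 24/55.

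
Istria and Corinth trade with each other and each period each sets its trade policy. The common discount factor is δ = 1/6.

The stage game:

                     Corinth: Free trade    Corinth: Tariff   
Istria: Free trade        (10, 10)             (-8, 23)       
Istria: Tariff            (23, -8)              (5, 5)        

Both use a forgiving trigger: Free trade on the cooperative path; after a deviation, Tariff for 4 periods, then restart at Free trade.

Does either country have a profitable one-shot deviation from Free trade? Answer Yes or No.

A one-shot deviation gives 23 now, then 5 for 4 periods, then back to 10.
Gain from deviating: (23−10) today; loss: (10−5) in each of the next 4 periods.
No-deviation condition: (10−5)(δ+…+δ^4) ≥ 23−10, i.e. δ+…+δ^4 ≥ 13/5.
At δ = 1/6: δ+…+δ^4 = 0.1998 < 2.6000.
So cooperation is not sustainable.

Yes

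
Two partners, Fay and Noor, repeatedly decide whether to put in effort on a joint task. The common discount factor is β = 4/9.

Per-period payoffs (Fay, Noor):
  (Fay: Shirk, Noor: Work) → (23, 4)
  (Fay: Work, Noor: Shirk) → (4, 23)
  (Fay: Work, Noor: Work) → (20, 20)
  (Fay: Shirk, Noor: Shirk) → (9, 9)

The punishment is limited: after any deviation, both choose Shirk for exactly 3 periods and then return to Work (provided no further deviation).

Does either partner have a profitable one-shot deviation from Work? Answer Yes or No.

A one-shot deviation gives 23 now, then 9 for 3 periods, then back to 20.
Gain from deviating: (23−20) today; loss: (20−9) in each of the next 3 periods.
No-deviation condition: (20−9)(β+…+β^3) ≥ 23−20, i.e. β+…+β^3 ≥ 3/11.
At β = 4/9: β+…+β^3 = 0.7298 ≥ 0.2727.
So cooperation is sustainable.

No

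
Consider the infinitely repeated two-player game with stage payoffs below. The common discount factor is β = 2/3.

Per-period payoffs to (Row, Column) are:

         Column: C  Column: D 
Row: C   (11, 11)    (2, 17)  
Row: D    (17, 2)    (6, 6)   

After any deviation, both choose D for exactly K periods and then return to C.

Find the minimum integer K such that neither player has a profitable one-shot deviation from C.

3

IC: β(1−β^K)/(1−β) ≥ (17−11)/(11−6) = 6/5.
With β = 2/3: need 1 − β^K ≥ 6/5·(1−2/3)/(2/3), i.e. β^K ≤ 0.4000.
Since (2/3)^2 = 0.4444 and (2/3)^3 = 0.2963, the smallest such K is 3.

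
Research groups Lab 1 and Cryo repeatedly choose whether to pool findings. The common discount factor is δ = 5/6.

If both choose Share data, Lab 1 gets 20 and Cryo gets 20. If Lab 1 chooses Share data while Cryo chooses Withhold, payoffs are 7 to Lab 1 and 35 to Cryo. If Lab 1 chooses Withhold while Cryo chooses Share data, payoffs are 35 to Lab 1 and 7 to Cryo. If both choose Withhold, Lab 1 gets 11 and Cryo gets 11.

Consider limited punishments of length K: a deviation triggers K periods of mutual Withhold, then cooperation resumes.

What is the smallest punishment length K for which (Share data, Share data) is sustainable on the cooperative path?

IC: δ(1−δ^K)/(1−δ) ≥ (35−20)/(20−11) = 5/3.
With δ = 5/6: need 1 − δ^K ≥ 5/3·(1−5/6)/(5/6), i.e. δ^K ≤ 0.6667.
Since (5/6)^2 = 0.6944 and (5/6)^3 = 0.5787, the smallest such K is 3.

3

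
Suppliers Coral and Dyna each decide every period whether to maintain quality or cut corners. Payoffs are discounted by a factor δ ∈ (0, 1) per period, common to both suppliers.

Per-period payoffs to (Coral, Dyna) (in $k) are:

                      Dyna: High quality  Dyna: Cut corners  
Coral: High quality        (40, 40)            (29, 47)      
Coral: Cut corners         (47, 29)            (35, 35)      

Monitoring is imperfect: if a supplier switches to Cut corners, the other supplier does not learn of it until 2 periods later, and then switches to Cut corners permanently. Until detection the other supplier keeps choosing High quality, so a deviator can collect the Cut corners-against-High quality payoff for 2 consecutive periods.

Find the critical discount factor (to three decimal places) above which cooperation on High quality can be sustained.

0.764

A deviator earns 47 for 2 periods, then 35 forever; cooperating earns 40 forever. Multiplying the IC by (1−δ):
40 ≥ 47(1−δ^2) + 35δ^2, so 12·δ^2 ≥ 7 and δ^2 ≥ 7/12.
δ ≥ (7/12)^(1/2) ≈ 0.764.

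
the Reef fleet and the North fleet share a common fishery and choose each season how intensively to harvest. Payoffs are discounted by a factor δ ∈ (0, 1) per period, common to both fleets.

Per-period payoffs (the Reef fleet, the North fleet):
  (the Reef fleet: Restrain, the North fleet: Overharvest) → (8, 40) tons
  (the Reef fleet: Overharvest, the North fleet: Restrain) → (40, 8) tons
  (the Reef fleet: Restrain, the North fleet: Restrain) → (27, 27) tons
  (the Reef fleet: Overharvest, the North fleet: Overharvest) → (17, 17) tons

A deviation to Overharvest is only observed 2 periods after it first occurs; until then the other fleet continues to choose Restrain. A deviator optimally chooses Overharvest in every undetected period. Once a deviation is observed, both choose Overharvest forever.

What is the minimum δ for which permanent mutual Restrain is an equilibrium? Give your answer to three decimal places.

A deviator earns 40 for 2 periods, then 17 forever; cooperating earns 27 forever. Multiplying the IC by (1−δ):
27 ≥ 40(1−δ^2) + 17δ^2, so 23·δ^2 ≥ 13 and δ^2 ≥ 13/23.
δ ≥ (13/23)^(1/2) ≈ 0.752.

0.752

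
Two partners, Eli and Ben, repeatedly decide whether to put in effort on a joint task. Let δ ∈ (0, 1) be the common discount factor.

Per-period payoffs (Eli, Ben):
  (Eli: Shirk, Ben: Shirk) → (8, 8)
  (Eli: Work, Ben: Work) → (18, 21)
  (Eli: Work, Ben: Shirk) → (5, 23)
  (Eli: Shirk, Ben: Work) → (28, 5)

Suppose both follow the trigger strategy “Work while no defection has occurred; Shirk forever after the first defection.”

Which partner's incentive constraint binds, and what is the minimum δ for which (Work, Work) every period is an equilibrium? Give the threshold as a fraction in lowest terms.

For Eli: deviation gain 28−18 = 10, per-period punishment loss 18−8 = 10. IC gives δ ≥ 10/20 = 1/2.
For Ben: gain 2, loss 13 per period, so δ ≥ 2/15.
The tighter constraint is Eli's, so cooperation needs δ ≥ 1/2.

Eli; δ ≥ 1/2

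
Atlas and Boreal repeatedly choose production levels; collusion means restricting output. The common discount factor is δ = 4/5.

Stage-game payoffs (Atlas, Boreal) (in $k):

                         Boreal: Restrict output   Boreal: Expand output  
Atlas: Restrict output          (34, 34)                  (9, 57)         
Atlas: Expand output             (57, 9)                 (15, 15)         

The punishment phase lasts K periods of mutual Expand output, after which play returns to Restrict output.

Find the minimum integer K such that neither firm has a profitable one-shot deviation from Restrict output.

IC: δ(1−δ^K)/(1−δ) ≥ (57−34)/(34−15) = 23/19.
With δ = 4/5: need 1 − δ^K ≥ 23/19·(1−4/5)/(4/5), i.e. δ^K ≤ 0.6974.
Since (4/5)^1 = 0.8000 and (4/5)^2 = 0.6400, the smallest such K is 2.

2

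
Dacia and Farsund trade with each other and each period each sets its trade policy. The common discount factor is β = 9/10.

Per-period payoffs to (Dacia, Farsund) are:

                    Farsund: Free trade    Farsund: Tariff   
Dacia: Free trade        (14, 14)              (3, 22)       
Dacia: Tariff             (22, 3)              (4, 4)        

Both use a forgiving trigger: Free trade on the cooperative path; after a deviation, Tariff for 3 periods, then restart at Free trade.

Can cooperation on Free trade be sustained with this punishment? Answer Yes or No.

Yes

A one-shot deviation gives 22 now, then 4 for 3 periods, then back to 14.
Gain from deviating: (22−14) today; loss: (14−4) in each of the next 3 periods.
No-deviation condition: (14−4)(β+…+β^3) ≥ 22−14, i.e. β+…+β^3 ≥ 4/5.
At β = 9/10: β+…+β^3 = 2.4390 ≥ 0.8000.
So cooperation is sustainable.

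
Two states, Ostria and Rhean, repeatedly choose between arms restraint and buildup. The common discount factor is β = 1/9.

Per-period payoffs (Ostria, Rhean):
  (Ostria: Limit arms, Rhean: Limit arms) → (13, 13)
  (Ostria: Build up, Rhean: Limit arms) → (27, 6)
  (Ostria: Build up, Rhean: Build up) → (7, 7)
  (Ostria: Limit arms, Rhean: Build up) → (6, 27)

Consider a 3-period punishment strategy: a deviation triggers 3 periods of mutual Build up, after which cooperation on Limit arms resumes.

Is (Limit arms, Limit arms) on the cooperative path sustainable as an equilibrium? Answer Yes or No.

A one-shot deviation gives 27 now, then 7 for 3 periods, then back to 13.
Gain from deviating: (27−13) today; loss: (13−7) in each of the next 3 periods.
No-deviation condition: (13−7)(β+…+β^3) ≥ 27−13, i.e. β+…+β^3 ≥ 7/3.
At β = 1/9: β+…+β^3 = 0.1248 < 2.3333.
So cooperation is not sustainable.

No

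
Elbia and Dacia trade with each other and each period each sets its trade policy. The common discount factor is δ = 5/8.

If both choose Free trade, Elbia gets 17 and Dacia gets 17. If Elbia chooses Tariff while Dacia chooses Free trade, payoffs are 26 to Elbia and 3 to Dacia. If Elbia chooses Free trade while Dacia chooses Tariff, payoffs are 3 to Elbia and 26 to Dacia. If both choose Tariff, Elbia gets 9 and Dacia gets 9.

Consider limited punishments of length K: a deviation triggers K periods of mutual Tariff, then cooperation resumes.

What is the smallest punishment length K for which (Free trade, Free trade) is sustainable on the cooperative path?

3

IC: δ(1−δ^K)/(1−δ) ≥ (26−17)/(17−9) = 9/8.
With δ = 5/8: need 1 − δ^K ≥ 9/8·(1−5/8)/(5/8), i.e. δ^K ≤ 0.3250.
Since (5/8)^2 = 0.3906 and (5/8)^3 = 0.2441, the smallest such K is 3.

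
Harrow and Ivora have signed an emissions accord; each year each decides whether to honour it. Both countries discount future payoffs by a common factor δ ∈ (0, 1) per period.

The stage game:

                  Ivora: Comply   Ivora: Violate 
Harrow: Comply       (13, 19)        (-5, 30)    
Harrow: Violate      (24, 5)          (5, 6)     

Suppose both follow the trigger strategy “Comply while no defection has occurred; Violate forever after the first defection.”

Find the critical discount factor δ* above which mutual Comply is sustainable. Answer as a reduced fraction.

11/19

Harrow: cooperation gives 13 each period; deviation gives 24 once then 5 forever.
  13/(1−δ) ≥ 24 + 5δ/(1−δ) ⇒ δ ≥ 11/19.
Ivora: cooperation gives 19 each period; deviation gives 30 once then 6 forever.
  δ ≥ 11/24.
Both must hold, so the binding constraint is Harrow's: δ ≥ 11/19.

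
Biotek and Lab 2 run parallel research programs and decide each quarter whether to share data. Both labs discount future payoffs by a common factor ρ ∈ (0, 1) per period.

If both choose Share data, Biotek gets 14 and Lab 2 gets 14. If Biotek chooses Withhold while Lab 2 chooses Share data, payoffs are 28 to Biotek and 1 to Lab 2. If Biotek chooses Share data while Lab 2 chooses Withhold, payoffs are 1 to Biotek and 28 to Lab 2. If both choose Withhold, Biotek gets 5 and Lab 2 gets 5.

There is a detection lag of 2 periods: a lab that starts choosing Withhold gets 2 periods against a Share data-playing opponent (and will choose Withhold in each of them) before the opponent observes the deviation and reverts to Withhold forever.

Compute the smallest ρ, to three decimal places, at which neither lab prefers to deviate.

0.780

Deviating for the 2 undetected periods gains 28−14 = 14 per period over cooperation, then loses 14−5 = 9 per period forever once punishment starts.
Gain: 14(1 + ρ + … + ρ^1); loss: 9·ρ^2/(1−ρ).
No profitable deviation ⇔ 14(1−ρ^2) ≤ 9·ρ^2, i.e. ρ^2 ≥ 14/(14+9) = 14/23.
Hence ρ ≥ (14/23)^(1/2) ≈ 0.780.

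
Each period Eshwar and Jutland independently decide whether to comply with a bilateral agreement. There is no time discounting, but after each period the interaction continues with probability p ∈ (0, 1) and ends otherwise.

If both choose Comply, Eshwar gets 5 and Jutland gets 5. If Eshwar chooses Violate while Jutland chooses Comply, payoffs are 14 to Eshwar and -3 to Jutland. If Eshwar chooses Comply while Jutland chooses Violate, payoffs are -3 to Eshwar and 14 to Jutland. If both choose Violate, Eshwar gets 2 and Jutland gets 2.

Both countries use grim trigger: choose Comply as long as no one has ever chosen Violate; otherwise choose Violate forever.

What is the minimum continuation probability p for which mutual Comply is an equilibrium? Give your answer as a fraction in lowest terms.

With no time discounting, the continuation probability p plays the role of the discount factor.
Grim-trigger IC: 5/(1−p) ≥ 14 + 2p/(1−p) ⇒ p ≥ (14−5)/(14−2) = 3/4.

3/4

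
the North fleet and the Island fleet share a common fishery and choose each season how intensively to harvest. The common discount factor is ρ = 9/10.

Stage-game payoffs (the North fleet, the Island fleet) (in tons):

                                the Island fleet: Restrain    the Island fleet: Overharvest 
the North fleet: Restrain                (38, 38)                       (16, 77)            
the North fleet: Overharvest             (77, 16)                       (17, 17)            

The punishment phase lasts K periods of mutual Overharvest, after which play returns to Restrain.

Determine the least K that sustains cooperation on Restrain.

3

Need Σ_{k=1}^{K} ρ^k ≥ (77−38)/(38−17) = 1.8571 at ρ = 9/10.
At K = 2 the sum is 1.7100 < 1.8571; at K = 3 it is 2.4390 ≥ 1.8571.
So the minimum punishment length is K = 3.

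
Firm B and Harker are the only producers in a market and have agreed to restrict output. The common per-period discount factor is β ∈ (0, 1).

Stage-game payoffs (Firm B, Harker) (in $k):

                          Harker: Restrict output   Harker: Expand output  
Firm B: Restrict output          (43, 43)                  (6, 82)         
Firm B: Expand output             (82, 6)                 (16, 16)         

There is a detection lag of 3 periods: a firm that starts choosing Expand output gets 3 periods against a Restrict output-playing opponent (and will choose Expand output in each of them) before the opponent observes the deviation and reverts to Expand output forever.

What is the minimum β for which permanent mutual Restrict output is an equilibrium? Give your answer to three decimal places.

A deviator earns 82 for 3 periods, then 16 forever; cooperating earns 43 forever. Multiplying the IC by (1−β):
43 ≥ 82(1−β^3) + 16β^3, so 66·β^3 ≥ 39 and β^3 ≥ 13/22.
β ≥ (13/22)^(1/3) ≈ 0.839.

0.839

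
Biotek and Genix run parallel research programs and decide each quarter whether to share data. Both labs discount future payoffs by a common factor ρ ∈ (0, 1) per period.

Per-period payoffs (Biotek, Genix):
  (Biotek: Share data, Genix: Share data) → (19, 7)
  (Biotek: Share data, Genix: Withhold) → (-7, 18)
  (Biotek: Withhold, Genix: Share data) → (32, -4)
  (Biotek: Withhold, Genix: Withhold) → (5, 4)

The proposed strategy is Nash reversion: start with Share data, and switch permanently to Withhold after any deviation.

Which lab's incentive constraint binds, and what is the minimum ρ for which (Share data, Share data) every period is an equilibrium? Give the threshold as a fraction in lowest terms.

Genix; ρ ≥ 11/14

For Biotek: deviation gain 32−19 = 13, per-period punishment loss 19−5 = 14. IC gives ρ ≥ 13/27.
For Genix: gain 11, loss 3 per period, so ρ ≥ 11/14.
The tighter constraint is Genix's, so cooperation needs ρ ≥ 11/14.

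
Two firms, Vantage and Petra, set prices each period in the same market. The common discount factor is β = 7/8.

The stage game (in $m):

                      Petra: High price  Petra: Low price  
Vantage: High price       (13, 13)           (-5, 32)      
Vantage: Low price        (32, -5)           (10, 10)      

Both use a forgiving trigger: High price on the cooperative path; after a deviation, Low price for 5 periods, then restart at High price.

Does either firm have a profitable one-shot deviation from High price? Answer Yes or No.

Comparing payoff streams over the 6 periods until play realigns: cooperate → 13(1+β+…+β^5); deviate → 32 + 10(β+…+β^5).
Cooperation is sustained iff (13−10)(β+…+β^5) ≥ 32−13.
β+…+β^5 = 7/8·(1−(7/8)^5)/(1−7/8) = 3.4096, and (32−13)/(13−10) = 6.3333.
3.4096 < 6.3333, so cooperation is not sustainable.

Yes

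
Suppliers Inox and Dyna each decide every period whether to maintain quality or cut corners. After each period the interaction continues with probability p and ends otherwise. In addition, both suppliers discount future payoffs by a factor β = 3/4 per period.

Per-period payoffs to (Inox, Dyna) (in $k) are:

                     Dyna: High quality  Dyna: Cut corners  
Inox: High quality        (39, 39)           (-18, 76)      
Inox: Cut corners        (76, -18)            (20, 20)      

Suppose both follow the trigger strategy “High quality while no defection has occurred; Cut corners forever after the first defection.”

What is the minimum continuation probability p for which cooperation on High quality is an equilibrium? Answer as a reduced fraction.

Expected continuation weight on next period's payoff is β·p = 3/4·p, which plays the role of the discount factor.
Cooperation requires 3/4·p ≥ (76−39)/(76−20) = 37/56, hence p ≥ 37/42.

37/42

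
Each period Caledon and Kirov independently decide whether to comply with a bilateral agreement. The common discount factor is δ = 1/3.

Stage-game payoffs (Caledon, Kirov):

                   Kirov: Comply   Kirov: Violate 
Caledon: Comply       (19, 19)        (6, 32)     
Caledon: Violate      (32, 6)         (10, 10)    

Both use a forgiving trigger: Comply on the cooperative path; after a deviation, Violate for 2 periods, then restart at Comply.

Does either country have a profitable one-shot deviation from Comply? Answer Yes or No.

IC: δ+…+δ^2 ≥ (32−19)/(19−10) = 13/9.
At δ = 1/3: partial sum = 0.4444 < 1.4444. Cooperation not sustainable.

Yes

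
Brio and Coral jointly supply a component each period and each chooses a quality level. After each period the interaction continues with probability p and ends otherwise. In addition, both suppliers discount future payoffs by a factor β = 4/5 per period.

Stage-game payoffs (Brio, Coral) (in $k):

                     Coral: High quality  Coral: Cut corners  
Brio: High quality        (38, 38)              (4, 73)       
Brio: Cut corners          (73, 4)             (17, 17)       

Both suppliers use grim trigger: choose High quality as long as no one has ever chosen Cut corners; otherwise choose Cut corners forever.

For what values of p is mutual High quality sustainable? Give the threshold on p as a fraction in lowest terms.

Expected continuation weight on next period's payoff is β·p = 4/5·p, which plays the role of the discount factor.
Cooperation requires 4/5·p ≥ (73−38)/(73−17) = 5/8, hence p ≥ 25/32.

25/32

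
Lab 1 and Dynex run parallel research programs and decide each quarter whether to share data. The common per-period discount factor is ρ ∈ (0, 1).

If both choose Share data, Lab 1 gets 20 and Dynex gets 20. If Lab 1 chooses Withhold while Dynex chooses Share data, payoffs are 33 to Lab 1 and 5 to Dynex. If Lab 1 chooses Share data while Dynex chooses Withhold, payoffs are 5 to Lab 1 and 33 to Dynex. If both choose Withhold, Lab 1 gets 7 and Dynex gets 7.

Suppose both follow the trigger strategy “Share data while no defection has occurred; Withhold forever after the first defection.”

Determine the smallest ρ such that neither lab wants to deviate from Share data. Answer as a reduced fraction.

1/2

20/(1−ρ) ≥ 33 + 7ρ/(1−ρ)
20 ≥ 33 − 26ρ
ρ ≥ 13/26 = 1/2.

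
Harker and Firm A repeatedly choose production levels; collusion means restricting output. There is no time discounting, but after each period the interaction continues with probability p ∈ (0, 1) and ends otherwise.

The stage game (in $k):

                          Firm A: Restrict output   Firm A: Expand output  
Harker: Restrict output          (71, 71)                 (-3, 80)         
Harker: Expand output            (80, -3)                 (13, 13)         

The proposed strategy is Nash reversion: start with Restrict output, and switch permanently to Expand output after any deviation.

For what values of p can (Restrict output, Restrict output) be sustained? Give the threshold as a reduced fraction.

Expected cooperation value is 71 + p·71 + p²·71 + … = 71/(1−p); deviation gives 80 + p·13/(1−p).
71 ≥ 80(1−p) + 13p ⇒ 67p ≥ 9 ⇒ p ≥ 9/67.

9/67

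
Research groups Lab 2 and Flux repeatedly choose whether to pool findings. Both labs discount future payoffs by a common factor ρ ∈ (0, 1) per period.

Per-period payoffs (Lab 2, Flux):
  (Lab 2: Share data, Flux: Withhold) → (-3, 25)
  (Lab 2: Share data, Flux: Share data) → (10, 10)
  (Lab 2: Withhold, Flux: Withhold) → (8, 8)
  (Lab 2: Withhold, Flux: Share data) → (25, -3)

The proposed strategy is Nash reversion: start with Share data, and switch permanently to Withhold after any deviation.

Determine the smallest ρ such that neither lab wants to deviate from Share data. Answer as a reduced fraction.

One-period gain from deviating is 25 − 10 = 15. The loss is 10 − 8 = 2 in every subsequent period, with present value 2·ρ/(1−ρ).
Deviation is unprofitable when 2·ρ/(1−ρ) ≥ 15, i.e. ρ/(1−ρ) ≥ 15/2.
Equivalently ρ ≥ 15/(15+2) = 15/17.

15/17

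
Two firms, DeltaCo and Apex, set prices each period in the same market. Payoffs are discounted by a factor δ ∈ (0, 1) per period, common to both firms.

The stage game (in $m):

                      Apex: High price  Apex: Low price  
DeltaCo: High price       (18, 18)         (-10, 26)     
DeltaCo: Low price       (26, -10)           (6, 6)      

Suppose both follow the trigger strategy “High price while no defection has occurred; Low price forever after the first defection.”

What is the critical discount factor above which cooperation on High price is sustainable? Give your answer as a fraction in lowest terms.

2/5

Under grim trigger the critical discount factor is (T−C)/(T−P) with T = 26, C = 18, P = 6.
δ* = (26−18)/(26−6) = 8/20 = 2/5.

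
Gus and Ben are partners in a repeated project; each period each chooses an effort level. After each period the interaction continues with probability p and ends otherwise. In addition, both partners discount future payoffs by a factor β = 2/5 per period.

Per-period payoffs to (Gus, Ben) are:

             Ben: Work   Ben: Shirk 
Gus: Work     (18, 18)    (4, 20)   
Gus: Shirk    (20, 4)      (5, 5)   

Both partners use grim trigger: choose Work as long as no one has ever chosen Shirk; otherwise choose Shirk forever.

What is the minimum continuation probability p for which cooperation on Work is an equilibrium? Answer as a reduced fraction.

1/3

With continuation probability p and discount β, the effective per-period discount factor is βp.
Grim-trigger IC: βp ≥ (20−18)/(20−5) = 2/15.
So p ≥ (2/15)/(2/5) = 1/3.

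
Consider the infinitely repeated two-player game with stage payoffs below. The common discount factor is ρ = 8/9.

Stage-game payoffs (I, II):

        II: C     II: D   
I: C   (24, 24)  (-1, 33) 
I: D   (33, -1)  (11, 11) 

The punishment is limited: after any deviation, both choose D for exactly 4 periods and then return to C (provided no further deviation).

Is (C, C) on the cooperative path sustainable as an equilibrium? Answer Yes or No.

Yes

Comparing payoff streams over the 5 periods until play realigns: cooperate → 24(1+ρ+…+ρ^4); deviate → 33 + 11(ρ+…+ρ^4).
Cooperation is sustained iff (24−11)(ρ+…+ρ^4) ≥ 33−24.
ρ+…+ρ^4 = 8/9·(1−(8/9)^4)/(1−8/9) = 3.0056, and (33−24)/(24−11) = 0.6923.
3.0056 ≥ 0.6923, so cooperation is sustainable.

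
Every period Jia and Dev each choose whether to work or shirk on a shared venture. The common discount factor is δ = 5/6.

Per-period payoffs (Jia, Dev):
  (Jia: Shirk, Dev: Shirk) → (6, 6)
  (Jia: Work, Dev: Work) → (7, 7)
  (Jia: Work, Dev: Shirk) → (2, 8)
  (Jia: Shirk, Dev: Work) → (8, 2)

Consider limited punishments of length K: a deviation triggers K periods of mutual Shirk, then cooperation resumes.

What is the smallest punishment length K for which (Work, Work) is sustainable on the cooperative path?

2

Need Σ_{k=1}^{K} δ^k ≥ (8−7)/(7−6) = 1.0000 at δ = 5/6.
At K = 1 the sum is 0.8333 < 1.0000; at K = 2 it is 1.5278 ≥ 1.0000.
So the minimum punishment length is K = 2.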